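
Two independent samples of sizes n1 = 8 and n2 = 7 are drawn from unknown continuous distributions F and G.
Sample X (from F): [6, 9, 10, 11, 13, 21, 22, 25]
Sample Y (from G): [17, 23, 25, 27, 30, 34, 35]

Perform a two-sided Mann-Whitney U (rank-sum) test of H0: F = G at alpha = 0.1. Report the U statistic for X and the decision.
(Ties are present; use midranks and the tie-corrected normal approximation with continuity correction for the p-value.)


Step 1: Combine and sort all 15 observations; assign midranks.
sorted (value, group): (6,X), (9,X), (10,X), (11,X), (13,X), (17,Y), (21,X), (22,X), (23,Y), (25,X), (25,Y), (27,Y), (30,Y), (34,Y), (35,Y)
ranks: 6->1, 9->2, 10->3, 11->4, 13->5, 17->6, 21->7, 22->8, 23->9, 25->10.5, 25->10.5, 27->12, 30->13, 34->14, 35->15
Step 2: Rank sum for X: R1 = 1 + 2 + 3 + 4 + 5 + 7 + 8 + 10.5 = 40.5.
Step 3: U_X = R1 - n1(n1+1)/2 = 40.5 - 8*9/2 = 40.5 - 36 = 4.5.
       U_Y = n1*n2 - U_X = 56 - 4.5 = 51.5.
Step 4: Ties are present, so use the tie-corrected normal approximation (with continuity correction) for the p-value.
Step 5: p-value = 0.007719; compare to alpha = 0.1. reject H0.

U_X = 4.5, p = 0.007719, reject H0 at alpha = 0.1.


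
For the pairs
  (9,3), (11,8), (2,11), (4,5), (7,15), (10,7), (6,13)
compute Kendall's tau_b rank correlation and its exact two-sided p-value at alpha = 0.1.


Step 1: Enumerate the 21 unordered pairs (i,j) with i<j and classify each by sign(x_j-x_i) * sign(y_j-y_i).
  (1,2):dx=+2,dy=+5->C; (1,3):dx=-7,dy=+8->D; (1,4):dx=-5,dy=+2->D; (1,5):dx=-2,dy=+12->D
  (1,6):dx=+1,dy=+4->C; (1,7):dx=-3,dy=+10->D; (2,3):dx=-9,dy=+3->D; (2,4):dx=-7,dy=-3->C
  (2,5):dx=-4,dy=+7->D; (2,6):dx=-1,dy=-1->C; (2,7):dx=-5,dy=+5->D; (3,4):dx=+2,dy=-6->D
  (3,5):dx=+5,dy=+4->C; (3,6):dx=+8,dy=-4->D; (3,7):dx=+4,dy=+2->C; (4,5):dx=+3,dy=+10->C
  (4,6):dx=+6,dy=+2->C; (4,7):dx=+2,dy=+8->C; (5,6):dx=+3,dy=-8->D; (5,7):dx=-1,dy=-2->C
  (6,7):dx=-4,dy=+6->D
Step 2: C = 10, D = 11, total pairs = 21.
Step 3: tau = (C - D)/(n(n-1)/2) = (10 - 11)/21 = -0.047619.
Step 4: Exact two-sided p-value (enumerate n! = 5040 permutations of y under H0): p = 1.000000.
Step 5: alpha = 0.1. fail to reject H0.

tau_b = -0.0476 (C=10, D=11), p = 1.000000, fail to reject H0.


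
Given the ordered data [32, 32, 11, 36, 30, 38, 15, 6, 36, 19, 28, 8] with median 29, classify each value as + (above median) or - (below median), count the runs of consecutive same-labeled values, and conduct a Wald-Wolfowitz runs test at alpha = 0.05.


Step 1: Compute median = 29; label A = above, B = below.
Labels in order: AABAAABBABBB  (n_A = 6, n_B = 6)
Step 2: Count runs R = 6.
Step 3: Under H0 (random ordering), E[R] = 2*n_A*n_B/(n_A+n_B) + 1 = 2*6*6/12 + 1 = 7.0000.
        Var[R] = 2*n_A*n_B*(2*n_A*n_B - n_A - n_B) / ((n_A+n_B)^2 * (n_A+n_B-1)) = 4320/1584 = 2.7273.
        SD[R] = 1.6514.
Step 4: Continuity-corrected z = (R + 0.5 - E[R]) / SD[R] = (6 + 0.5 - 7.0000) / 1.6514 = -0.3028.
Step 5: Two-sided p-value via normal approximation = 2*(1 - Phi(|z|)) = 0.762069.
Step 6: alpha = 0.05. fail to reject H0.

R = 6, z = -0.3028, p = 0.762069, fail to reject H0.


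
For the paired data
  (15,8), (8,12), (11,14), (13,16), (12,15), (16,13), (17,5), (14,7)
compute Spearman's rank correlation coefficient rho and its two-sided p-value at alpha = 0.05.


Step 1: Rank x and y separately (midranks; no ties here).
rank(x): 15->6, 8->1, 11->2, 13->4, 12->3, 16->7, 17->8, 14->5
rank(y): 8->3, 12->4, 14->6, 16->8, 15->7, 13->5, 5->1, 7->2
Step 2: d_i = R_x(i) - R_y(i); compute d_i^2.
  (6-3)^2=9, (1-4)^2=9, (2-6)^2=16, (4-8)^2=16, (3-7)^2=16, (7-5)^2=4, (8-1)^2=49, (5-2)^2=9
sum(d^2) = 128.
Step 3: rho = 1 - 6*128 / (8*(8^2 - 1)) = 1 - 768/504 = -0.523810.
Step 4: Under H0, t = rho * sqrt((n-2)/(1-rho^2)) = -1.5062 ~ t(6).
Step 5: Two-sided p-value from the t-distribution with 6 df = 0.182721.
Step 6: alpha = 0.05. fail to reject H0.

rho = -0.5238, p = 0.182721, fail to reject H0 at alpha = 0.05.


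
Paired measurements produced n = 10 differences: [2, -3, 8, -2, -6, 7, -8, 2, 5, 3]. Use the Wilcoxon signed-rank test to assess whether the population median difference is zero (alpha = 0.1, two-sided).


Step 1: Drop any zero differences (none here) and take |d_i|.
|d| = [2, 3, 8, 2, 6, 7, 8, 2, 5, 3]
Step 2: Midrank |d_i| (ties get averaged ranks).
ranks: |2|->2, |3|->4.5, |8|->9.5, |2|->2, |6|->7, |7|->8, |8|->9.5, |2|->2, |5|->6, |3|->4.5
Step 3: Attach original signs; sum ranks with positive sign and with negative sign.
W+ = 2 + 9.5 + 8 + 2 + 6 + 4.5 = 32
W- = 4.5 + 2 + 7 + 9.5 = 23
(Check: W+ + W- = 55 should equal n(n+1)/2 = 55.)
Step 4: Test statistic W = min(W+, W-) = 23.
Step 5: Ties in |d|, so use the tie-corrected normal approximation.
        E[W] = n(n+1)/4 = 10*11/4 = 27.5.
        Tie groups: |d|=2 (t=3), |d|=3 (t=2), |d|=8 (t=2); sum(t^3 - t) = 36.
        Var[W] = n(n+1)(2n+1)/24 - sum(t^3-t)/48 = 2310/24 - 36/48 = 95.5.
        z = (W - E[W]) / sqrt(Var[W]) = (23 - 27.5) / 9.7724 = -0.4605.
        Two-sided p = 2*Phi(z) = 0.645172.
Step 6: alpha = 0.1. fail to reject H0.

W+ = 32, W- = 23, W = min = 23, p = 0.645172, fail to reject H0.


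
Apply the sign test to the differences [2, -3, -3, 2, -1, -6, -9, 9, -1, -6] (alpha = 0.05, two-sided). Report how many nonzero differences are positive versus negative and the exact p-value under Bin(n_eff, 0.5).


Step 1: Discard zero differences. Original n = 10; n_eff = number of nonzero differences = 10.
Nonzero differences (with sign): +2, -3, -3, +2, -1, -6, -9, +9, -1, -6
Step 2: Count signs: positive = 3, negative = 7.
Step 3: Under H0: P(positive) = 0.5, so the number of positives S ~ Bin(10, 0.5).
Step 4: Two-sided exact p-value = sum of Bin(10,0.5) probabilities at or below the observed probability = 0.343750.
Step 5: alpha = 0.05. fail to reject H0.

n_eff = 10, pos = 3, neg = 7, p = 0.343750, fail to reject H0.


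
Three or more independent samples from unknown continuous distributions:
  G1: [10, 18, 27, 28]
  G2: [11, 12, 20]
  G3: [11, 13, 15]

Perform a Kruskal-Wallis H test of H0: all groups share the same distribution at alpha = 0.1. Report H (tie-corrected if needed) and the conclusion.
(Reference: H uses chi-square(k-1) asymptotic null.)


Step 1: Combine all N = 10 observations and assign midranks.
sorted (value, group, rank): (10,G1,1), (11,G2,2.5), (11,G3,2.5), (12,G2,4), (13,G3,5), (15,G3,6), (18,G1,7), (20,G2,8), (27,G1,9), (28,G1,10)
Step 2: Sum ranks within each group.
R_1 = 27 (n_1 = 4)
R_2 = 14.5 (n_2 = 3)
R_3 = 13.5 (n_3 = 3)
Step 3: H = 12/(N(N+1)) * sum(R_i^2/n_i) - 3(N+1)
     = 12/(10*11) * (27^2/4 + 14.5^2/3 + 13.5^2/3) - 3*11
     = 0.109091 * 313.083 - 33
     = 1.154545.
Step 4: Ties present; correction factor C = 1 - 6/(10^3 - 10) = 0.993939. Corrected H = 1.154545 / 0.993939 = 1.161585.
Step 5: Under H0, H ~ chi^2(2); p-value = 0.559455.
Step 6: alpha = 0.1. fail to reject H0.

H = 1.1616, df = 2, p = 0.559455, fail to reject H0.


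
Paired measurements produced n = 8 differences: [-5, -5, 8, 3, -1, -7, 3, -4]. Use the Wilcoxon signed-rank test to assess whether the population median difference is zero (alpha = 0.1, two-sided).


Step 1: Drop any zero differences (none here) and take |d_i|.
|d| = [5, 5, 8, 3, 1, 7, 3, 4]
Step 2: Midrank |d_i| (ties get averaged ranks).
ranks: |5|->5.5, |5|->5.5, |8|->8, |3|->2.5, |1|->1, |7|->7, |3|->2.5, |4|->4
Step 3: Attach original signs; sum ranks with positive sign and with negative sign.
W+ = 8 + 2.5 + 2.5 = 13
W- = 5.5 + 5.5 + 1 + 7 + 4 = 23
(Check: W+ + W- = 36 should equal n(n+1)/2 = 36.)
Step 4: Test statistic W = min(W+, W-) = 13.
Step 5: Ties in |d|, so use the tie-corrected normal approximation.
        E[W] = n(n+1)/4 = 8*9/4 = 18.
        Tie groups: |d|=3 (t=2), |d|=5 (t=2); sum(t^3 - t) = 12.
        Var[W] = n(n+1)(2n+1)/24 - sum(t^3-t)/48 = 1224/24 - 12/48 = 50.75.
        z = (W - E[W]) / sqrt(Var[W]) = (13 - 18) / 7.1239 = -0.7019.
        Two-sided p = 2*Phi(z) = 0.482765.
Step 6: alpha = 0.1. fail to reject H0.

W+ = 13, W- = 23, W = min = 13, p = 0.482765, fail to reject H0.


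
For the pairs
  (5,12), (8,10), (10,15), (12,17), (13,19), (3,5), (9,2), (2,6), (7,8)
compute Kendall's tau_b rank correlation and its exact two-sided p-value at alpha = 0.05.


Step 1: Enumerate the 36 unordered pairs (i,j) with i<j and classify each by sign(x_j-x_i) * sign(y_j-y_i).
  (1,2):dx=+3,dy=-2->D; (1,3):dx=+5,dy=+3->C; (1,4):dx=+7,dy=+5->C; (1,5):dx=+8,dy=+7->C
  (1,6):dx=-2,dy=-7->C; (1,7):dx=+4,dy=-10->D; (1,8):dx=-3,dy=-6->C; (1,9):dx=+2,dy=-4->D
  (2,3):dx=+2,dy=+5->C; (2,4):dx=+4,dy=+7->C; (2,5):dx=+5,dy=+9->C; (2,6):dx=-5,dy=-5->C
  (2,7):dx=+1,dy=-8->D; (2,8):dx=-6,dy=-4->C; (2,9):dx=-1,dy=-2->C; (3,4):dx=+2,dy=+2->C
  (3,5):dx=+3,dy=+4->C; (3,6):dx=-7,dy=-10->C; (3,7):dx=-1,dy=-13->C; (3,8):dx=-8,dy=-9->C
  (3,9):dx=-3,dy=-7->C; (4,5):dx=+1,dy=+2->C; (4,6):dx=-9,dy=-12->C; (4,7):dx=-3,dy=-15->C
  (4,8):dx=-10,dy=-11->C; (4,9):dx=-5,dy=-9->C; (5,6):dx=-10,dy=-14->C; (5,7):dx=-4,dy=-17->C
  (5,8):dx=-11,dy=-13->C; (5,9):dx=-6,dy=-11->C; (6,7):dx=+6,dy=-3->D; (6,8):dx=-1,dy=+1->D
  (6,9):dx=+4,dy=+3->C; (7,8):dx=-7,dy=+4->D; (7,9):dx=-2,dy=+6->D; (8,9):dx=+5,dy=+2->C
Step 2: C = 28, D = 8, total pairs = 36.
Step 3: tau = (C - D)/(n(n-1)/2) = (28 - 8)/36 = 0.555556.
Step 4: Exact two-sided p-value (enumerate n! = 362880 permutations of y under H0): p = 0.044615.
Step 5: alpha = 0.05. reject H0.

tau_b = 0.5556 (C=28, D=8), p = 0.044615, reject H0.


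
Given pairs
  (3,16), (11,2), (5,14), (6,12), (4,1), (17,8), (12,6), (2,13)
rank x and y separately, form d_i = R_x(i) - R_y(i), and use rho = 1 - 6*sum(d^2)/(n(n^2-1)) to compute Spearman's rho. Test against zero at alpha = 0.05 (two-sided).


Step 1: Rank x and y separately (midranks; no ties here).
rank(x): 3->2, 11->6, 5->4, 6->5, 4->3, 17->8, 12->7, 2->1
rank(y): 16->8, 2->2, 14->7, 12->5, 1->1, 8->4, 6->3, 13->6
Step 2: d_i = R_x(i) - R_y(i); compute d_i^2.
  (2-8)^2=36, (6-2)^2=16, (4-7)^2=9, (5-5)^2=0, (3-1)^2=4, (8-4)^2=16, (7-3)^2=16, (1-6)^2=25
sum(d^2) = 122.
Step 3: rho = 1 - 6*122 / (8*(8^2 - 1)) = 1 - 732/504 = -0.452381.
Step 4: Under H0, t = rho * sqrt((n-2)/(1-rho^2)) = -1.2425 ~ t(6).
Step 5: Two-sided p-value from the t-distribution with 6 df = 0.260405.
Step 6: alpha = 0.05. fail to reject H0.

rho = -0.4524, p = 0.260405, fail to reject H0 at alpha = 0.05.


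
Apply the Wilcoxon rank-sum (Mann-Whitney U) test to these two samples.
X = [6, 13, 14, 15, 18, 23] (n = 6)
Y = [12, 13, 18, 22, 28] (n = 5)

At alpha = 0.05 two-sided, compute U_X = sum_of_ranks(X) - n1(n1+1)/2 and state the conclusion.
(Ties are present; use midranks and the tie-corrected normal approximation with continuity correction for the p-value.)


Step 1: Combine and sort all 11 observations; assign midranks.
sorted (value, group): (6,X), (12,Y), (13,X), (13,Y), (14,X), (15,X), (18,X), (18,Y), (22,Y), (23,X), (28,Y)
ranks: 6->1, 12->2, 13->3.5, 13->3.5, 14->5, 15->6, 18->7.5, 18->7.5, 22->9, 23->10, 28->11
Step 2: Rank sum for X: R1 = 1 + 3.5 + 5 + 6 + 7.5 + 10 = 33.
Step 3: U_X = R1 - n1(n1+1)/2 = 33 - 6*7/2 = 33 - 21 = 12.
       U_Y = n1*n2 - U_X = 30 - 12 = 18.
Step 4: Ties are present, so use the tie-corrected normal approximation (with continuity correction) for the p-value.
Step 5: p-value = 0.646576; compare to alpha = 0.05. fail to reject H0.

U_X = 12, p = 0.646576, fail to reject H0 at alpha = 0.05.


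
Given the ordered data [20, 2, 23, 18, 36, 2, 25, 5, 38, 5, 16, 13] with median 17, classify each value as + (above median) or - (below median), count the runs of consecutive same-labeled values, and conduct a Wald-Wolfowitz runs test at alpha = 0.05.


Step 1: Compute median = 17; label A = above, B = below.
Labels in order: ABAAABABABBB  (n_A = 6, n_B = 6)
Step 2: Count runs R = 8.
Step 3: Under H0 (random ordering), E[R] = 2*n_A*n_B/(n_A+n_B) + 1 = 2*6*6/12 + 1 = 7.0000.
        Var[R] = 2*n_A*n_B*(2*n_A*n_B - n_A - n_B) / ((n_A+n_B)^2 * (n_A+n_B-1)) = 4320/1584 = 2.7273.
        SD[R] = 1.6514.
Step 4: Continuity-corrected z = (R - 0.5 - E[R]) / SD[R] = (8 - 0.5 - 7.0000) / 1.6514 = 0.3028.
Step 5: Two-sided p-value via normal approximation = 2*(1 - Phi(|z|)) = 0.762069.
Step 6: alpha = 0.05. fail to reject H0.

R = 8, z = 0.3028, p = 0.762069, fail to reject H0.


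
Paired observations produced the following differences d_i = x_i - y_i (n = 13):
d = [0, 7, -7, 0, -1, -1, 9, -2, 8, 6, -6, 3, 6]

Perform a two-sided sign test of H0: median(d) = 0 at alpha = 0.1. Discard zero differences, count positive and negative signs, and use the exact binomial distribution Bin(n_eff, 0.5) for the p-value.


Step 1: Discard zero differences. Original n = 13; n_eff = number of nonzero differences = 11.
Nonzero differences (with sign): +7, -7, -1, -1, +9, -2, +8, +6, -6, +3, +6
Step 2: Count signs: positive = 6, negative = 5.
Step 3: Under H0: P(positive) = 0.5, so the number of positives S ~ Bin(11, 0.5).
Step 4: Two-sided exact p-value = sum of Bin(11,0.5) probabilities at or below the observed probability = 1.000000.
Step 5: alpha = 0.1. fail to reject H0.

n_eff = 11, pos = 6, neg = 5, p = 1.000000, fail to reject H0.


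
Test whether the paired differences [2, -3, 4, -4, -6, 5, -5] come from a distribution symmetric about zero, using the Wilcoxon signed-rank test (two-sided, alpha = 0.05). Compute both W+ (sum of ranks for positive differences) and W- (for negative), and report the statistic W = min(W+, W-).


Step 1: Drop any zero differences (none here) and take |d_i|.
|d| = [2, 3, 4, 4, 6, 5, 5]
Step 2: Midrank |d_i| (ties get averaged ranks).
ranks: |2|->1, |3|->2, |4|->3.5, |4|->3.5, |6|->7, |5|->5.5, |5|->5.5
Step 3: Attach original signs; sum ranks with positive sign and with negative sign.
W+ = 1 + 3.5 + 5.5 = 10
W- = 2 + 3.5 + 7 + 5.5 = 18
(Check: W+ + W- = 28 should equal n(n+1)/2 = 28.)
Step 4: Test statistic W = min(W+, W-) = 10.
Step 5: Ties in |d|, so use the tie-corrected normal approximation.
        E[W] = n(n+1)/4 = 7*8/4 = 14.
        Tie groups: |d|=4 (t=2), |d|=5 (t=2); sum(t^3 - t) = 12.
        Var[W] = n(n+1)(2n+1)/24 - sum(t^3-t)/48 = 840/24 - 12/48 = 34.75.
        z = (W - E[W]) / sqrt(Var[W]) = (10 - 14) / 5.8949 = -0.6786.
        Two-sided p = 2*Phi(z) = 0.497422.
Step 6: alpha = 0.05. fail to reject H0.

W+ = 10, W- = 18, W = min = 10, p = 0.497422, fail to reject H0.


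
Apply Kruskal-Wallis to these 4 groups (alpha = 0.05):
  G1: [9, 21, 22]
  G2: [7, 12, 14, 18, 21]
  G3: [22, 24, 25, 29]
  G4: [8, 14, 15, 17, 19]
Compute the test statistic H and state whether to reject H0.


Step 1: Combine all N = 17 observations and assign midranks.
sorted (value, group, rank): (7,G2,1), (8,G4,2), (9,G1,3), (12,G2,4), (14,G2,5.5), (14,G4,5.5), (15,G4,7), (17,G4,8), (18,G2,9), (19,G4,10), (21,G1,11.5), (21,G2,11.5), (22,G1,13.5), (22,G3,13.5), (24,G3,15), (25,G3,16), (29,G3,17)
Step 2: Sum ranks within each group.
R_1 = 28 (n_1 = 3)
R_2 = 31 (n_2 = 5)
R_3 = 61.5 (n_3 = 4)
R_4 = 32.5 (n_4 = 5)
Step 3: H = 12/(N(N+1)) * sum(R_i^2/n_i) - 3(N+1)
     = 12/(17*18) * (28^2/3 + 31^2/5 + 61.5^2/4 + 32.5^2/5) - 3*18
     = 0.039216 * 1610.35 - 54
     = 9.150817.
Step 4: Ties present; correction factor C = 1 - 18/(17^3 - 17) = 0.996324. Corrected H = 9.150817 / 0.996324 = 9.184584.
Step 5: Under H0, H ~ chi^2(3); p-value = 0.026935.
Step 6: alpha = 0.05. reject H0.

H = 9.1846, df = 3, p = 0.026935, reject H0.


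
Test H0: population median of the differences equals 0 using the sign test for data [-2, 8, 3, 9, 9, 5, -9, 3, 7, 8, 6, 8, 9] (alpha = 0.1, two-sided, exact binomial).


Step 1: Discard zero differences. Original n = 13; n_eff = number of nonzero differences = 13.
Nonzero differences (with sign): -2, +8, +3, +9, +9, +5, -9, +3, +7, +8, +6, +8, +9
Step 2: Count signs: positive = 11, negative = 2.
Step 3: Under H0: P(positive) = 0.5, so the number of positives S ~ Bin(13, 0.5).
Step 4: Two-sided exact p-value = sum of Bin(13,0.5) probabilities at or below the observed probability = 0.022461.
Step 5: alpha = 0.1. reject H0.

n_eff = 13, pos = 11, neg = 2, p = 0.022461, reject H0.


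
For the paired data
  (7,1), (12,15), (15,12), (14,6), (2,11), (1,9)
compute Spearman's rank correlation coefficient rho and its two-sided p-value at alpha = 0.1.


Step 1: Rank x and y separately (midranks; no ties here).
rank(x): 7->3, 12->4, 15->6, 14->5, 2->2, 1->1
rank(y): 1->1, 15->6, 12->5, 6->2, 11->4, 9->3
Step 2: d_i = R_x(i) - R_y(i); compute d_i^2.
  (3-1)^2=4, (4-6)^2=4, (6-5)^2=1, (5-2)^2=9, (2-4)^2=4, (1-3)^2=4
sum(d^2) = 26.
Step 3: rho = 1 - 6*26 / (6*(6^2 - 1)) = 1 - 156/210 = 0.257143.
Step 4: Under H0, t = rho * sqrt((n-2)/(1-rho^2)) = 0.5322 ~ t(4).
Step 5: Two-sided p-value from the t-distribution with 4 df = 0.622787.
Step 6: alpha = 0.1. fail to reject H0.

rho = 0.2571, p = 0.622787, fail to reject H0 at alpha = 0.1.


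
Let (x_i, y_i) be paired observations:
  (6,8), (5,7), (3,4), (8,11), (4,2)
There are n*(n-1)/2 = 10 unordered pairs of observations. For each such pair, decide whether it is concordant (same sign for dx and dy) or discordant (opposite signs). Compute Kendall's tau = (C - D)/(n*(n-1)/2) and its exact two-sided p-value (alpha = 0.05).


Step 1: Enumerate the 10 unordered pairs (i,j) with i<j and classify each by sign(x_j-x_i) * sign(y_j-y_i).
  (1,2):dx=-1,dy=-1->C; (1,3):dx=-3,dy=-4->C; (1,4):dx=+2,dy=+3->C; (1,5):dx=-2,dy=-6->C
  (2,3):dx=-2,dy=-3->C; (2,4):dx=+3,dy=+4->C; (2,5):dx=-1,dy=-5->C; (3,4):dx=+5,dy=+7->C
  (3,5):dx=+1,dy=-2->D; (4,5):dx=-4,dy=-9->C
Step 2: C = 9, D = 1, total pairs = 10.
Step 3: tau = (C - D)/(n(n-1)/2) = (9 - 1)/10 = 0.800000.
Step 4: Exact two-sided p-value (enumerate n! = 120 permutations of y under H0): p = 0.083333.
Step 5: alpha = 0.05. fail to reject H0.

tau_b = 0.8000 (C=9, D=1), p = 0.083333, fail to reject H0.


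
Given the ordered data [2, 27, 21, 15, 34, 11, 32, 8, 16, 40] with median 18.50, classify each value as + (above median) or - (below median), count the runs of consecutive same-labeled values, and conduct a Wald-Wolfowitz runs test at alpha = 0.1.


Step 1: Compute median = 18.50; label A = above, B = below.
Labels in order: BAABABABBA  (n_A = 5, n_B = 5)
Step 2: Count runs R = 8.
Step 3: Under H0 (random ordering), E[R] = 2*n_A*n_B/(n_A+n_B) + 1 = 2*5*5/10 + 1 = 6.0000.
        Var[R] = 2*n_A*n_B*(2*n_A*n_B - n_A - n_B) / ((n_A+n_B)^2 * (n_A+n_B-1)) = 2000/900 = 2.2222.
        SD[R] = 1.4907.
Step 4: Continuity-corrected z = (R - 0.5 - E[R]) / SD[R] = (8 - 0.5 - 6.0000) / 1.4907 = 1.0062.
Step 5: Two-sided p-value via normal approximation = 2*(1 - Phi(|z|)) = 0.314305.
Step 6: alpha = 0.1. fail to reject H0.

R = 8, z = 1.0062, p = 0.314305, fail to reject H0.


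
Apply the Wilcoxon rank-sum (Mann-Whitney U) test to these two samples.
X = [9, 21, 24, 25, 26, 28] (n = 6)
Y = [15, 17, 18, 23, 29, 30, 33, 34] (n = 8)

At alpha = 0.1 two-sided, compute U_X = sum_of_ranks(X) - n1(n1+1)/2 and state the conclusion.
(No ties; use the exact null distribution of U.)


Step 1: Combine and sort all 14 observations; assign midranks.
sorted (value, group): (9,X), (15,Y), (17,Y), (18,Y), (21,X), (23,Y), (24,X), (25,X), (26,X), (28,X), (29,Y), (30,Y), (33,Y), (34,Y)
ranks: 9->1, 15->2, 17->3, 18->4, 21->5, 23->6, 24->7, 25->8, 26->9, 28->10, 29->11, 30->12, 33->13, 34->14
Step 2: Rank sum for X: R1 = 1 + 5 + 7 + 8 + 9 + 10 = 40.
Step 3: U_X = R1 - n1(n1+1)/2 = 40 - 6*7/2 = 40 - 21 = 19.
       U_Y = n1*n2 - U_X = 48 - 19 = 29.
Step 4: No ties, so the exact null distribution of U (based on enumerating the C(14,6) = 3003 equally likely rank assignments) gives the two-sided p-value.
Step 5: p-value = 0.572761; compare to alpha = 0.1. fail to reject H0.

U_X = 19, p = 0.572761, fail to reject H0 at alpha = 0.1.


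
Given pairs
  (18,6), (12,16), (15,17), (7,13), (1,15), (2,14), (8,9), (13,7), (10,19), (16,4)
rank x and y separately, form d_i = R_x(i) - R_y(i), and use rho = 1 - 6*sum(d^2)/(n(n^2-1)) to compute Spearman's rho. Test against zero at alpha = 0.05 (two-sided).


Step 1: Rank x and y separately (midranks; no ties here).
rank(x): 18->10, 12->6, 15->8, 7->3, 1->1, 2->2, 8->4, 13->7, 10->5, 16->9
rank(y): 6->2, 16->8, 17->9, 13->5, 15->7, 14->6, 9->4, 7->3, 19->10, 4->1
Step 2: d_i = R_x(i) - R_y(i); compute d_i^2.
  (10-2)^2=64, (6-8)^2=4, (8-9)^2=1, (3-5)^2=4, (1-7)^2=36, (2-6)^2=16, (4-4)^2=0, (7-3)^2=16, (5-10)^2=25, (9-1)^2=64
sum(d^2) = 230.
Step 3: rho = 1 - 6*230 / (10*(10^2 - 1)) = 1 - 1380/990 = -0.393939.
Step 4: Under H0, t = rho * sqrt((n-2)/(1-rho^2)) = -1.2123 ~ t(8).
Step 5: Two-sided p-value from the t-distribution with 8 df = 0.259998.
Step 6: alpha = 0.05. fail to reject H0.

rho = -0.3939, p = 0.259998, fail to reject H0 at alpha = 0.05.


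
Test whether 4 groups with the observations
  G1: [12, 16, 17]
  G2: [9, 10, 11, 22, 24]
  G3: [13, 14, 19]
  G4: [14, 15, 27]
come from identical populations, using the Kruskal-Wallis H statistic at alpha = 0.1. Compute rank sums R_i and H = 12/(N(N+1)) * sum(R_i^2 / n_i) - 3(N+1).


Step 1: Combine all N = 14 observations and assign midranks.
sorted (value, group, rank): (9,G2,1), (10,G2,2), (11,G2,3), (12,G1,4), (13,G3,5), (14,G3,6.5), (14,G4,6.5), (15,G4,8), (16,G1,9), (17,G1,10), (19,G3,11), (22,G2,12), (24,G2,13), (27,G4,14)
Step 2: Sum ranks within each group.
R_1 = 23 (n_1 = 3)
R_2 = 31 (n_2 = 5)
R_3 = 22.5 (n_3 = 3)
R_4 = 28.5 (n_4 = 3)
Step 3: H = 12/(N(N+1)) * sum(R_i^2/n_i) - 3(N+1)
     = 12/(14*15) * (23^2/3 + 31^2/5 + 22.5^2/3 + 28.5^2/3) - 3*15
     = 0.057143 * 808.033 - 45
     = 1.173333.
Step 4: Ties present; correction factor C = 1 - 6/(14^3 - 14) = 0.997802. Corrected H = 1.173333 / 0.997802 = 1.175918.
Step 5: Under H0, H ~ chi^2(3); p-value = 0.758786.
Step 6: alpha = 0.1. fail to reject H0.

H = 1.1759, df = 3, p = 0.758786, fail to reject H0.


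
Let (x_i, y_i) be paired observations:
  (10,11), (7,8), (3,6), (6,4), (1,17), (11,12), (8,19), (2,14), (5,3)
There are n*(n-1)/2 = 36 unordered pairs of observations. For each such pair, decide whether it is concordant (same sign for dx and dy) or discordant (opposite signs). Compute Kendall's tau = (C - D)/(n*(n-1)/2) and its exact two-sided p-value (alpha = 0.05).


Step 1: Enumerate the 36 unordered pairs (i,j) with i<j and classify each by sign(x_j-x_i) * sign(y_j-y_i).
  (1,2):dx=-3,dy=-3->C; (1,3):dx=-7,dy=-5->C; (1,4):dx=-4,dy=-7->C; (1,5):dx=-9,dy=+6->D
  (1,6):dx=+1,dy=+1->C; (1,7):dx=-2,dy=+8->D; (1,8):dx=-8,dy=+3->D; (1,9):dx=-5,dy=-8->C
  (2,3):dx=-4,dy=-2->C; (2,4):dx=-1,dy=-4->C; (2,5):dx=-6,dy=+9->D; (2,6):dx=+4,dy=+4->C
  (2,7):dx=+1,dy=+11->C; (2,8):dx=-5,dy=+6->D; (2,9):dx=-2,dy=-5->C; (3,4):dx=+3,dy=-2->D
  (3,5):dx=-2,dy=+11->D; (3,6):dx=+8,dy=+6->C; (3,7):dx=+5,dy=+13->C; (3,8):dx=-1,dy=+8->D
  (3,9):dx=+2,dy=-3->D; (4,5):dx=-5,dy=+13->D; (4,6):dx=+5,dy=+8->C; (4,7):dx=+2,dy=+15->C
  (4,8):dx=-4,dy=+10->D; (4,9):dx=-1,dy=-1->C; (5,6):dx=+10,dy=-5->D; (5,7):dx=+7,dy=+2->C
  (5,8):dx=+1,dy=-3->D; (5,9):dx=+4,dy=-14->D; (6,7):dx=-3,dy=+7->D; (6,8):dx=-9,dy=+2->D
  (6,9):dx=-6,dy=-9->C; (7,8):dx=-6,dy=-5->C; (7,9):dx=-3,dy=-16->C; (8,9):dx=+3,dy=-11->D
Step 2: C = 19, D = 17, total pairs = 36.
Step 3: tau = (C - D)/(n(n-1)/2) = (19 - 17)/36 = 0.055556.
Step 4: Exact two-sided p-value (enumerate n! = 362880 permutations of y under H0): p = 0.919455.
Step 5: alpha = 0.05. fail to reject H0.

tau_b = 0.0556 (C=19, D=17), p = 0.919455, fail to reject H0.


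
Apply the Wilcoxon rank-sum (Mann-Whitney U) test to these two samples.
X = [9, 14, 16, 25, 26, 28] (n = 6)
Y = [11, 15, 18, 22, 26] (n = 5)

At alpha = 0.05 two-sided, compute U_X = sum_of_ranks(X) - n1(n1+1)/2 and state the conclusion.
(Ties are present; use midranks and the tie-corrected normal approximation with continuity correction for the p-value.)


Step 1: Combine and sort all 11 observations; assign midranks.
sorted (value, group): (9,X), (11,Y), (14,X), (15,Y), (16,X), (18,Y), (22,Y), (25,X), (26,X), (26,Y), (28,X)
ranks: 9->1, 11->2, 14->3, 15->4, 16->5, 18->6, 22->7, 25->8, 26->9.5, 26->9.5, 28->11
Step 2: Rank sum for X: R1 = 1 + 3 + 5 + 8 + 9.5 + 11 = 37.5.
Step 3: U_X = R1 - n1(n1+1)/2 = 37.5 - 6*7/2 = 37.5 - 21 = 16.5.
       U_Y = n1*n2 - U_X = 30 - 16.5 = 13.5.
Step 4: Ties are present, so use the tie-corrected normal approximation (with continuity correction) for the p-value.
Step 5: p-value = 0.854805; compare to alpha = 0.05. fail to reject H0.

U_X = 16.5, p = 0.854805, fail to reject H0 at alpha = 0.05.


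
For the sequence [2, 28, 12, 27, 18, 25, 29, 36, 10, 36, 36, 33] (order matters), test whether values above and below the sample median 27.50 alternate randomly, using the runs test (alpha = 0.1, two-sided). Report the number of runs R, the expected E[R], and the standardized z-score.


Step 1: Compute median = 27.50; label A = above, B = below.
Labels in order: BABBBBAABAAA  (n_A = 6, n_B = 6)
Step 2: Count runs R = 6.
Step 3: Under H0 (random ordering), E[R] = 2*n_A*n_B/(n_A+n_B) + 1 = 2*6*6/12 + 1 = 7.0000.
        Var[R] = 2*n_A*n_B*(2*n_A*n_B - n_A - n_B) / ((n_A+n_B)^2 * (n_A+n_B-1)) = 4320/1584 = 2.7273.
        SD[R] = 1.6514.
Step 4: Continuity-corrected z = (R + 0.5 - E[R]) / SD[R] = (6 + 0.5 - 7.0000) / 1.6514 = -0.3028.
Step 5: Two-sided p-value via normal approximation = 2*(1 - Phi(|z|)) = 0.762069.
Step 6: alpha = 0.1. fail to reject H0.

R = 6, z = -0.3028, p = 0.762069, fail to reject H0.


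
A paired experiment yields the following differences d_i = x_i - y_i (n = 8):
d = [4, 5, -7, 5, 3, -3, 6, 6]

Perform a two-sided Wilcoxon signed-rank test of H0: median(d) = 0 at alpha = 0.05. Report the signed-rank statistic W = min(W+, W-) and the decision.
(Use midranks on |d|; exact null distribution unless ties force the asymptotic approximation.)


Step 1: Drop any zero differences (none here) and take |d_i|.
|d| = [4, 5, 7, 5, 3, 3, 6, 6]
Step 2: Midrank |d_i| (ties get averaged ranks).
ranks: |4|->3, |5|->4.5, |7|->8, |5|->4.5, |3|->1.5, |3|->1.5, |6|->6.5, |6|->6.5
Step 3: Attach original signs; sum ranks with positive sign and with negative sign.
W+ = 3 + 4.5 + 4.5 + 1.5 + 6.5 + 6.5 = 26.5
W- = 8 + 1.5 = 9.5
(Check: W+ + W- = 36 should equal n(n+1)/2 = 36.)
Step 4: Test statistic W = min(W+, W-) = 9.5.
Step 5: Ties in |d|, so use the tie-corrected normal approximation.
        E[W] = n(n+1)/4 = 8*9/4 = 18.
        Tie groups: |d|=3 (t=2), |d|=5 (t=2), |d|=6 (t=2); sum(t^3 - t) = 18.
        Var[W] = n(n+1)(2n+1)/24 - sum(t^3-t)/48 = 1224/24 - 18/48 = 50.625.
        z = (W - E[W]) / sqrt(Var[W]) = (9.5 - 18) / 7.1151 = -1.1946.
        Two-sided p = 2*Phi(z) = 0.232228.
Step 6: alpha = 0.05. fail to reject H0.

W+ = 26.5, W- = 9.5, W = min = 9.5, p = 0.232228, fail to reject H0.


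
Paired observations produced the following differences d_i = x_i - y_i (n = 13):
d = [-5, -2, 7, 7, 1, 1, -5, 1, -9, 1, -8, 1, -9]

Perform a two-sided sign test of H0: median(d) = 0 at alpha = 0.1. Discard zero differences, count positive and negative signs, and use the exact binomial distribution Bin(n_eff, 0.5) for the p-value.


Step 1: Discard zero differences. Original n = 13; n_eff = number of nonzero differences = 13.
Nonzero differences (with sign): -5, -2, +7, +7, +1, +1, -5, +1, -9, +1, -8, +1, -9
Step 2: Count signs: positive = 7, negative = 6.
Step 3: Under H0: P(positive) = 0.5, so the number of positives S ~ Bin(13, 0.5).
Step 4: Two-sided exact p-value = sum of Bin(13,0.5) probabilities at or below the observed probability = 1.000000.
Step 5: alpha = 0.1. fail to reject H0.

n_eff = 13, pos = 7, neg = 6, p = 1.000000, fail to reject H0.


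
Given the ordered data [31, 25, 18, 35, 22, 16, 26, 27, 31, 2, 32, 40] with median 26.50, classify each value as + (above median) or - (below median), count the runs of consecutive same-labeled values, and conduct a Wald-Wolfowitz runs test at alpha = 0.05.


Step 1: Compute median = 26.50; label A = above, B = below.
Labels in order: ABBABBBAABAA  (n_A = 6, n_B = 6)
Step 2: Count runs R = 7.
Step 3: Under H0 (random ordering), E[R] = 2*n_A*n_B/(n_A+n_B) + 1 = 2*6*6/12 + 1 = 7.0000.
        Var[R] = 2*n_A*n_B*(2*n_A*n_B - n_A - n_B) / ((n_A+n_B)^2 * (n_A+n_B-1)) = 4320/1584 = 2.7273.
        SD[R] = 1.6514.
Step 4: R = E[R], so z = 0 with no continuity correction.
Step 5: Two-sided p-value via normal approximation = 2*(1 - Phi(|z|)) = 1.000000.
Step 6: alpha = 0.05. fail to reject H0.

R = 7, z = 0.0000, p = 1.000000, fail to reject H0.


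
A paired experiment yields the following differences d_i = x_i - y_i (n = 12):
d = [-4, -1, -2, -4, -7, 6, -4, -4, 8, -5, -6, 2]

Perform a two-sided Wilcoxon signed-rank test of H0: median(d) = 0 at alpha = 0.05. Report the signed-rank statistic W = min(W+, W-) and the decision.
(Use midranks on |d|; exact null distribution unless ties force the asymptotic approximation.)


Step 1: Drop any zero differences (none here) and take |d_i|.
|d| = [4, 1, 2, 4, 7, 6, 4, 4, 8, 5, 6, 2]
Step 2: Midrank |d_i| (ties get averaged ranks).
ranks: |4|->5.5, |1|->1, |2|->2.5, |4|->5.5, |7|->11, |6|->9.5, |4|->5.5, |4|->5.5, |8|->12, |5|->8, |6|->9.5, |2|->2.5
Step 3: Attach original signs; sum ranks with positive sign and with negative sign.
W+ = 9.5 + 12 + 2.5 = 24
W- = 5.5 + 1 + 2.5 + 5.5 + 11 + 5.5 + 5.5 + 8 + 9.5 = 54
(Check: W+ + W- = 78 should equal n(n+1)/2 = 78.)
Step 4: Test statistic W = min(W+, W-) = 24.
Step 5: Ties in |d|, so use the tie-corrected normal approximation.
        E[W] = n(n+1)/4 = 12*13/4 = 39.
        Tie groups: |d|=2 (t=2), |d|=4 (t=4), |d|=6 (t=2); sum(t^3 - t) = 72.
        Var[W] = n(n+1)(2n+1)/24 - sum(t^3-t)/48 = 3900/24 - 72/48 = 161.
        z = (W - E[W]) / sqrt(Var[W]) = (24 - 39) / 12.6886 = -1.1822.
        Two-sided p = 2*Phi(z) = 0.237140.
Step 6: alpha = 0.05. fail to reject H0.

W+ = 24, W- = 54, W = min = 24, p = 0.237140, fail to reject H0.


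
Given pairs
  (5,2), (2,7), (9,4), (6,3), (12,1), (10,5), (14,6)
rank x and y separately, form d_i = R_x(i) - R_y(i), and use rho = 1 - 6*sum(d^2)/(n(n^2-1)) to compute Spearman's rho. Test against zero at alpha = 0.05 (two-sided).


Step 1: Rank x and y separately (midranks; no ties here).
rank(x): 5->2, 2->1, 9->4, 6->3, 12->6, 10->5, 14->7
rank(y): 2->2, 7->7, 4->4, 3->3, 1->1, 5->5, 6->6
Step 2: d_i = R_x(i) - R_y(i); compute d_i^2.
  (2-2)^2=0, (1-7)^2=36, (4-4)^2=0, (3-3)^2=0, (6-1)^2=25, (5-5)^2=0, (7-6)^2=1
sum(d^2) = 62.
Step 3: rho = 1 - 6*62 / (7*(7^2 - 1)) = 1 - 372/336 = -0.107143.
Step 4: Under H0, t = rho * sqrt((n-2)/(1-rho^2)) = -0.2410 ~ t(5).
Step 5: Two-sided p-value from the t-distribution with 5 df = 0.819151.
Step 6: alpha = 0.05. fail to reject H0.

rho = -0.1071, p = 0.819151, fail to reject H0 at alpha = 0.05.


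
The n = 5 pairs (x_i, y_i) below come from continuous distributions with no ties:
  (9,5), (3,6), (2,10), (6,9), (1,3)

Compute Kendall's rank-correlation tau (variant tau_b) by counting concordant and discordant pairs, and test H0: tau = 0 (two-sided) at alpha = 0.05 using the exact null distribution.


Step 1: Enumerate the 10 unordered pairs (i,j) with i<j and classify each by sign(x_j-x_i) * sign(y_j-y_i).
  (1,2):dx=-6,dy=+1->D; (1,3):dx=-7,dy=+5->D; (1,4):dx=-3,dy=+4->D; (1,5):dx=-8,dy=-2->C
  (2,3):dx=-1,dy=+4->D; (2,4):dx=+3,dy=+3->C; (2,5):dx=-2,dy=-3->C; (3,4):dx=+4,dy=-1->D
  (3,5):dx=-1,dy=-7->C; (4,5):dx=-5,dy=-6->C
Step 2: C = 5, D = 5, total pairs = 10.
Step 3: tau = (C - D)/(n(n-1)/2) = (5 - 5)/10 = 0.000000.
Step 4: Exact two-sided p-value (enumerate n! = 120 permutations of y under H0): p = 1.000000.
Step 5: alpha = 0.05. fail to reject H0.

tau_b = 0.0000 (C=5, D=5), p = 1.000000, fail to reject H0.


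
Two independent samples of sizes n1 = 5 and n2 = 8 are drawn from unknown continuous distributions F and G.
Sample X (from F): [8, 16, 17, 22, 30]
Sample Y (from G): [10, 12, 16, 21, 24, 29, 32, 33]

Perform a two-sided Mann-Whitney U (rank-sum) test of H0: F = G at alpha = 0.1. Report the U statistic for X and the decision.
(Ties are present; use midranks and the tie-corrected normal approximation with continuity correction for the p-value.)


Step 1: Combine and sort all 13 observations; assign midranks.
sorted (value, group): (8,X), (10,Y), (12,Y), (16,X), (16,Y), (17,X), (21,Y), (22,X), (24,Y), (29,Y), (30,X), (32,Y), (33,Y)
ranks: 8->1, 10->2, 12->3, 16->4.5, 16->4.5, 17->6, 21->7, 22->8, 24->9, 29->10, 30->11, 32->12, 33->13
Step 2: Rank sum for X: R1 = 1 + 4.5 + 6 + 8 + 11 = 30.5.
Step 3: U_X = R1 - n1(n1+1)/2 = 30.5 - 5*6/2 = 30.5 - 15 = 15.5.
       U_Y = n1*n2 - U_X = 40 - 15.5 = 24.5.
Step 4: Ties are present, so use the tie-corrected normal approximation (with continuity correction) for the p-value.
Step 5: p-value = 0.557643; compare to alpha = 0.1. fail to reject H0.

U_X = 15.5, p = 0.557643, fail to reject H0 at alpha = 0.1.


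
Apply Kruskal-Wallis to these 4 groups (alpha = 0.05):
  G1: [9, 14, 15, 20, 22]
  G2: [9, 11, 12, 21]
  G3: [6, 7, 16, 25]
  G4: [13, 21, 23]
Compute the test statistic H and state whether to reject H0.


Step 1: Combine all N = 16 observations and assign midranks.
sorted (value, group, rank): (6,G3,1), (7,G3,2), (9,G1,3.5), (9,G2,3.5), (11,G2,5), (12,G2,6), (13,G4,7), (14,G1,8), (15,G1,9), (16,G3,10), (20,G1,11), (21,G2,12.5), (21,G4,12.5), (22,G1,14), (23,G4,15), (25,G3,16)
Step 2: Sum ranks within each group.
R_1 = 45.5 (n_1 = 5)
R_2 = 27 (n_2 = 4)
R_3 = 29 (n_3 = 4)
R_4 = 34.5 (n_4 = 3)
Step 3: H = 12/(N(N+1)) * sum(R_i^2/n_i) - 3(N+1)
     = 12/(16*17) * (45.5^2/5 + 27^2/4 + 29^2/4 + 34.5^2/3) - 3*17
     = 0.044118 * 1203.3 - 51
     = 2.086765.
Step 4: Ties present; correction factor C = 1 - 12/(16^3 - 16) = 0.997059. Corrected H = 2.086765 / 0.997059 = 2.092920.
Step 5: Under H0, H ~ chi^2(3); p-value = 0.553346.
Step 6: alpha = 0.05. fail to reject H0.

H = 2.0929, df = 3, p = 0.553346, fail to reject H0.


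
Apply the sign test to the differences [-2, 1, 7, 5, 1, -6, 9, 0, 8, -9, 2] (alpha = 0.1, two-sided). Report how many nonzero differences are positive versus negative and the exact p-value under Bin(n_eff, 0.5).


Step 1: Discard zero differences. Original n = 11; n_eff = number of nonzero differences = 10.
Nonzero differences (with sign): -2, +1, +7, +5, +1, -6, +9, +8, -9, +2
Step 2: Count signs: positive = 7, negative = 3.
Step 3: Under H0: P(positive) = 0.5, so the number of positives S ~ Bin(10, 0.5).
Step 4: Two-sided exact p-value = sum of Bin(10,0.5) probabilities at or below the observed probability = 0.343750.
Step 5: alpha = 0.1. fail to reject H0.

n_eff = 10, pos = 7, neg = 3, p = 0.343750, fail to reject H0.


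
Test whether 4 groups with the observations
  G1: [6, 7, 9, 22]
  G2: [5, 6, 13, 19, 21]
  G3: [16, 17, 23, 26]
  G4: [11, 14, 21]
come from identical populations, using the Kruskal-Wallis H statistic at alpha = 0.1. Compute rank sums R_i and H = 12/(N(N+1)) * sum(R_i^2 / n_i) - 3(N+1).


Step 1: Combine all N = 16 observations and assign midranks.
sorted (value, group, rank): (5,G2,1), (6,G1,2.5), (6,G2,2.5), (7,G1,4), (9,G1,5), (11,G4,6), (13,G2,7), (14,G4,8), (16,G3,9), (17,G3,10), (19,G2,11), (21,G2,12.5), (21,G4,12.5), (22,G1,14), (23,G3,15), (26,G3,16)
Step 2: Sum ranks within each group.
R_1 = 25.5 (n_1 = 4)
R_2 = 34 (n_2 = 5)
R_3 = 50 (n_3 = 4)
R_4 = 26.5 (n_4 = 3)
Step 3: H = 12/(N(N+1)) * sum(R_i^2/n_i) - 3(N+1)
     = 12/(16*17) * (25.5^2/4 + 34^2/5 + 50^2/4 + 26.5^2/3) - 3*17
     = 0.044118 * 1252.85 - 51
     = 4.272610.
Step 4: Ties present; correction factor C = 1 - 12/(16^3 - 16) = 0.997059. Corrected H = 4.272610 / 0.997059 = 4.285214.
Step 5: Under H0, H ~ chi^2(3); p-value = 0.232268.
Step 6: alpha = 0.1. fail to reject H0.

H = 4.2852, df = 3, p = 0.232268, fail to reject H0.


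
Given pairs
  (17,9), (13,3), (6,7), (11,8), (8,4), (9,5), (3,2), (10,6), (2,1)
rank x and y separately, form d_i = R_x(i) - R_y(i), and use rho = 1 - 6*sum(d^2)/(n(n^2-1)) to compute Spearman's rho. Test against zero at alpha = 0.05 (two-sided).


Step 1: Rank x and y separately (midranks; no ties here).
rank(x): 17->9, 13->8, 6->3, 11->7, 8->4, 9->5, 3->2, 10->6, 2->1
rank(y): 9->9, 3->3, 7->7, 8->8, 4->4, 5->5, 2->2, 6->6, 1->1
Step 2: d_i = R_x(i) - R_y(i); compute d_i^2.
  (9-9)^2=0, (8-3)^2=25, (3-7)^2=16, (7-8)^2=1, (4-4)^2=0, (5-5)^2=0, (2-2)^2=0, (6-6)^2=0, (1-1)^2=0
sum(d^2) = 42.
Step 3: rho = 1 - 6*42 / (9*(9^2 - 1)) = 1 - 252/720 = 0.650000.
Step 4: Under H0, t = rho * sqrt((n-2)/(1-rho^2)) = 2.2630 ~ t(7).
Step 5: Two-sided p-value from the t-distribution with 7 df = 0.058073.
Step 6: alpha = 0.05. fail to reject H0.

rho = 0.6500, p = 0.058073, fail to reject H0 at alpha = 0.05.


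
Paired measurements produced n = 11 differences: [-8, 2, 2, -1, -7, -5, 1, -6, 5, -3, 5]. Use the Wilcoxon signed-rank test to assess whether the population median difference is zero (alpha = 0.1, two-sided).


Step 1: Drop any zero differences (none here) and take |d_i|.
|d| = [8, 2, 2, 1, 7, 5, 1, 6, 5, 3, 5]
Step 2: Midrank |d_i| (ties get averaged ranks).
ranks: |8|->11, |2|->3.5, |2|->3.5, |1|->1.5, |7|->10, |5|->7, |1|->1.5, |6|->9, |5|->7, |3|->5, |5|->7
Step 3: Attach original signs; sum ranks with positive sign and with negative sign.
W+ = 3.5 + 3.5 + 1.5 + 7 + 7 = 22.5
W- = 11 + 1.5 + 10 + 7 + 9 + 5 = 43.5
(Check: W+ + W- = 66 should equal n(n+1)/2 = 66.)
Step 4: Test statistic W = min(W+, W-) = 22.5.
Step 5: Ties in |d|, so use the tie-corrected normal approximation.
        E[W] = n(n+1)/4 = 11*12/4 = 33.
        Tie groups: |d|=1 (t=2), |d|=2 (t=2), |d|=5 (t=3); sum(t^3 - t) = 36.
        Var[W] = n(n+1)(2n+1)/24 - sum(t^3-t)/48 = 3036/24 - 36/48 = 125.75.
        z = (W - E[W]) / sqrt(Var[W]) = (22.5 - 33) / 11.2138 = -0.9363.
        Two-sided p = 2*Phi(z) = 0.349096.
Step 6: alpha = 0.1. fail to reject H0.

W+ = 22.5, W- = 43.5, W = min = 22.5, p = 0.349096, fail to reject H0.


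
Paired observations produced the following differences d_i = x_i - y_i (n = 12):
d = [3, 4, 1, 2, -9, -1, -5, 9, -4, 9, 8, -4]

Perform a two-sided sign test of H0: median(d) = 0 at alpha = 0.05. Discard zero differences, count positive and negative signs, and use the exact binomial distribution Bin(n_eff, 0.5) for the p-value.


Step 1: Discard zero differences. Original n = 12; n_eff = number of nonzero differences = 12.
Nonzero differences (with sign): +3, +4, +1, +2, -9, -1, -5, +9, -4, +9, +8, -4
Step 2: Count signs: positive = 7, negative = 5.
Step 3: Under H0: P(positive) = 0.5, so the number of positives S ~ Bin(12, 0.5).
Step 4: Two-sided exact p-value = sum of Bin(12,0.5) probabilities at or below the observed probability = 0.774414.
Step 5: alpha = 0.05. fail to reject H0.

n_eff = 12, pos = 7, neg = 5, p = 0.774414, fail to reject H0.


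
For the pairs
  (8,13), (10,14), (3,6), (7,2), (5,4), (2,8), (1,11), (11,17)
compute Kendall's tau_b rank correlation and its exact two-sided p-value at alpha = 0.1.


Step 1: Enumerate the 28 unordered pairs (i,j) with i<j and classify each by sign(x_j-x_i) * sign(y_j-y_i).
  (1,2):dx=+2,dy=+1->C; (1,3):dx=-5,dy=-7->C; (1,4):dx=-1,dy=-11->C; (1,5):dx=-3,dy=-9->C
  (1,6):dx=-6,dy=-5->C; (1,7):dx=-7,dy=-2->C; (1,8):dx=+3,dy=+4->C; (2,3):dx=-7,dy=-8->C
  (2,4):dx=-3,dy=-12->C; (2,5):dx=-5,dy=-10->C; (2,6):dx=-8,dy=-6->C; (2,7):dx=-9,dy=-3->C
  (2,8):dx=+1,dy=+3->C; (3,4):dx=+4,dy=-4->D; (3,5):dx=+2,dy=-2->D; (3,6):dx=-1,dy=+2->D
  (3,7):dx=-2,dy=+5->D; (3,8):dx=+8,dy=+11->C; (4,5):dx=-2,dy=+2->D; (4,6):dx=-5,dy=+6->D
  (4,7):dx=-6,dy=+9->D; (4,8):dx=+4,dy=+15->C; (5,6):dx=-3,dy=+4->D; (5,7):dx=-4,dy=+7->D
  (5,8):dx=+6,dy=+13->C; (6,7):dx=-1,dy=+3->D; (6,8):dx=+9,dy=+9->C; (7,8):dx=+10,dy=+6->C
Step 2: C = 18, D = 10, total pairs = 28.
Step 3: tau = (C - D)/(n(n-1)/2) = (18 - 10)/28 = 0.285714.
Step 4: Exact two-sided p-value (enumerate n! = 40320 permutations of y under H0): p = 0.398760.
Step 5: alpha = 0.1. fail to reject H0.

tau_b = 0.2857 (C=18, D=10), p = 0.398760, fail to reject H0.


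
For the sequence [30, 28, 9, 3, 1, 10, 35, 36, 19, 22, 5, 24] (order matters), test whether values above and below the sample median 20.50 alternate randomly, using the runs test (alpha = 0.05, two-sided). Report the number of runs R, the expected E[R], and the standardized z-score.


Step 1: Compute median = 20.50; label A = above, B = below.
Labels in order: AABBBBAABABA  (n_A = 6, n_B = 6)
Step 2: Count runs R = 7.
Step 3: Under H0 (random ordering), E[R] = 2*n_A*n_B/(n_A+n_B) + 1 = 2*6*6/12 + 1 = 7.0000.
        Var[R] = 2*n_A*n_B*(2*n_A*n_B - n_A - n_B) / ((n_A+n_B)^2 * (n_A+n_B-1)) = 4320/1584 = 2.7273.
        SD[R] = 1.6514.
Step 4: R = E[R], so z = 0 with no continuity correction.
Step 5: Two-sided p-value via normal approximation = 2*(1 - Phi(|z|)) = 1.000000.
Step 6: alpha = 0.05. fail to reject H0.

R = 7, z = 0.0000, p = 1.000000, fail to reject H0.
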